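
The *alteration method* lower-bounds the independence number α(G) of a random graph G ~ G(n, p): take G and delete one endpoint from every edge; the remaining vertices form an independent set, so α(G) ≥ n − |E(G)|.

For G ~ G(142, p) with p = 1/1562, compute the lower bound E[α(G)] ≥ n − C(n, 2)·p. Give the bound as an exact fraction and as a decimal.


E[|E(G)|] = C(142, 2)·p = 10011 · (1/1562) = 141/22.
E[α(G)] ≥ n − E[|E(G)|] = 142 − 141/22 = 2983/22.
Numerically: ≈ 135.59091.
(This is only a lower bound; the true E[α(G)] may be larger.)

E[α(G)] ≥ 2983/22 ≈ 135.59091.


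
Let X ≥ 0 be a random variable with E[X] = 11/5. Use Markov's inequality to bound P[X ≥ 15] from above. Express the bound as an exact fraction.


μ = E[X] = 11/5, a = 15.
Markov: P[X ≥ 15] ≤ μ/a = (11/5)/15 = 11/75.
Numerically: ≈ 0.1467.
(Since a = 15 > μ = 2.2000, the bound 11/75 is < 1 and informative.)

P[X ≥ 15] ≤ 11/75 ≈ 0.1467.


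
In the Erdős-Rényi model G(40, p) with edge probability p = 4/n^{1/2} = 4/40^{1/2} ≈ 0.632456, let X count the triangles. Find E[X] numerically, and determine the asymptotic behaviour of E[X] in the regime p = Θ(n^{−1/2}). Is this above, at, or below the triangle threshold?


Number of potential triangles: C(40, 3) = 9880.
Each occurs with probability p³ ≈ (0.632456)³ ≈ 2.52982213e-01.
By linearity: E[X] = C(40, 3)·p³ ≈ 9880 · 2.52982213e-01 ≈ 2499.464263.
Since α = 1/2 < 1, p = c/n^{1/2} ≫ 1/n is above the triangle threshold p ~ 1/n. Asymptotically E[X] ~ (c³/6)·n^{3(1−α)} = (4³/6)·n^{1.5} → ∞; triangles are abundant w.h.p.

E[X] ≈ 2499.464263; in regime p = Θ(1/n^{1/2}) E[X] diverges (above the triangle threshold p ~ 1/n).


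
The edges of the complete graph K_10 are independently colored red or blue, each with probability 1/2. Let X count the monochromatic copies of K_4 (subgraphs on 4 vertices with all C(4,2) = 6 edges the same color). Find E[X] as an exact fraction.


Let X = Σ_S X_S over the C(10, 4) = 210 subsets S of size 4, where X_S = 1 if the K_4 on S is monochromatic.
For a fixed S, the K_4 on S has C(4, 2) = 6 edges. P[all 6 edges red] = (1/2)^6, and likewise for blue, so P[monochromatic] = 2·(1/2)^6 = 2^{1 − 6} = 1/32.
By linearity of expectation: E[X] = C(10, 4) · 2^{1 − 6} = 210 · 1/32 = 105/16.
Numerically: E[X] ≈ 6.562500.

E[X] = C(10,4)·2^(1−C(4,2)) = 105/16 ≈ 6.562500.


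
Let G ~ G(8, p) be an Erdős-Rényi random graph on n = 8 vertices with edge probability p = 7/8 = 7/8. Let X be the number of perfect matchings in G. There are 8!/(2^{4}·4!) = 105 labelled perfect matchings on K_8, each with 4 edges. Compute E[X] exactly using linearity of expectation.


K_8 has 8!/(2^{4}·4!) = 105 labelled perfect matchings.
For each such perfect matching H, let X_H = 1 if all 4 edges of H are present in G. Then P[X_H = 1] = p^{4} = (7/8)^{4} = 2401/4096.
By linearity: E[X] = Σ_H E[X_H] = 105 · p^{4} = 105 · 2401/4096 = 252105/4096.
Numerically: E[X] ≈ 61.5491.

E[X] = 105 · (7/8)^{4} = 252105/4096 ≈ 61.5491.


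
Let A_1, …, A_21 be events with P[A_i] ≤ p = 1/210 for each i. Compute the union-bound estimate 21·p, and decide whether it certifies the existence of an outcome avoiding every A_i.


Union bound: P[∪_{i=1}^{21} A_i] ≤ Σ_i P[A_i] ≤ 21·p = 21·(1/210) = 1/10.
Numerically: 1/10 ≈ 0.100.
Is 1/10 < 1? YES.
Since P[∪ A_i] ≤ 1/10 < 1, the complement has P[∩ A_i^c] ≥ 1 − 1/10 = 9/10 > 0, so some outcome avoids every A_i.

21·p = 1/10 ≈ 0.100; existence CERTIFIED by the union bound.


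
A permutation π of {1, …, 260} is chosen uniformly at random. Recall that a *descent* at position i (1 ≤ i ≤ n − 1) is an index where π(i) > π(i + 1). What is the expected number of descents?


Write X = Σ X_I over i = 1, …, 259, with X_I the indicator of one descent.
There are 259 indicators.
For each fixed i, the pair (π(i), π(i+1)) is a uniformly random ordered pair of distinct values from {1, …, 260}; by symmetry P[π(i) > π(i+1)] = 1/2.
By linearity: E[X] = 259 · (1/2) = (260 − 1) · (1/2) = 259/2 ≈ 129.50000.

E[X] = 259/2 = 129.50000.


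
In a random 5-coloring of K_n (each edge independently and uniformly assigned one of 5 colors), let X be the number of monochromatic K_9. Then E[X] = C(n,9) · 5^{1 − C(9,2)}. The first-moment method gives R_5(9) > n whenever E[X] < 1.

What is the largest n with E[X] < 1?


We need C(n, 9) · 5^{1 − 36} < 1, i.e. C(n, 9) < 5^{36 − 1} = 2910383045673370361328125.
Check values of n near the boundary:
  n = 2169: C(2169, 9) = 2879753360044504243499683; 2879753360044504243499683 < 2910383045673370361328125? YES
  n = 2170: C(2170, 9) = 2891746779868845075610510; 2891746779868845075610510 < 2910383045673370361328125? YES
  n = 2171: C(2171, 9) = 2903784578674959601827205; 2903784578674959601827205 < 2910383045673370361328125? YES
  n = 2172: C(2172, 9) = 2915866900084148060642020; 2915866900084148060642020 < 2910383045673370361328125? NO
  n = 2173: C(2173, 9) = 2927993888115921319674265; 2927993888115921319674265 < 2910383045673370361328125? NO
  n = 2174: C(2174, 9) = 2940165687188920530702934; 2940165687188920530702934 < 2910383045673370361328125? NO
The largest n with C(n, 9) < 2910383045673370361328125 is n = 2171 (where E[X] = 580756915734991920365441/582076609134674072265625 ≈ 0.9977). Hence R_5(9) > 2171, i.e. R_5(9) ≥ 2172.

Largest n = 2171; hence R_5(9) > 2171.


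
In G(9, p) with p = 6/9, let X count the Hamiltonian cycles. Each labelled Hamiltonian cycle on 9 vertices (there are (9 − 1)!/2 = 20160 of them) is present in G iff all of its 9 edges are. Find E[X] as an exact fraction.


K_9 has (9 − 1)!/2 = 20160 labelled Hamiltonian cycles.
For each such Hamiltonian cycle H, let X_H = 1 if all 9 edges of H are present in G. Then P[X_H = 1] = p^{9} = (2/3)^{9} = 512/19683.
By linearity: E[X] = Σ_H E[X_H] = 20160 · p^{9} = 20160 · 512/19683 = 1146880/2187.
Numerically: E[X] ≈ 524.408.

E[X] = 20160 · (2/3)^{9} = 1146880/2187 ≈ 524.408.


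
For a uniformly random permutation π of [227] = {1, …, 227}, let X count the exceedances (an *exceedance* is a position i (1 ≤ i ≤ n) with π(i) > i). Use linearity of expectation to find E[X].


Write X = Σ_{i=1}^{227} X_i, where X_i = 1_{π(i) > i}.
For each fixed i, π(i) is uniform over {1, …, 227} (marginal of a uniform permutation), so P[π(i) > i] = (n − i)/n. Summing: Σ_{i=1}^{227} (n − i)/n = (0 + 1 + … + 226)/227 = 227(227 − 1)/(2·227) = (227 − 1)/2.
Hence E[X] = Σ_{i=1}^{227} (227 − i)/227 = 113 ≈ 113.000.

E[X] = 113 = 113.000.


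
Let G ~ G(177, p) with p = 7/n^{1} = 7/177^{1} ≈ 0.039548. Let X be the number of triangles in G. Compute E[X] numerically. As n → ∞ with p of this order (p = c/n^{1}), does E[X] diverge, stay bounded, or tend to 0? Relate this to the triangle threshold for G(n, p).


Number of potential triangles: C(177, 3) = 908600.
Each occurs with probability p³ ≈ (0.039548)³ ≈ 6.1854930e-05.
By linearity: E[X] = C(177, 3)·p³ ≈ 908600 · 6.1854930e-05 ≈ 56.20139.
Here α = 1, so p = 7/n is exactly at the triangle threshold p ~ 1/n. Asymptotically E[X] → c³/6 = 7³/6 = 343/6 ≈ 57.16667, a bounded constant. In this regime the triangle count is asymptotically Poisson(c³/6).

E[X] ≈ 56.20139; in regime p = Θ(1/n^{1}) E[X] stays bounded (at the triangle threshold p ~ 1/n).


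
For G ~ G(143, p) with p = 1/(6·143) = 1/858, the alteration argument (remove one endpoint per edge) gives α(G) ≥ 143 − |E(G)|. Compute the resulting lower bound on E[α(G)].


E[|E(G)|] = C(143, 2)·p = 10153 · (1/858) = 71/6.
E[α(G)] ≥ n − E[|E(G)|] = 143 − 71/6 = 787/6.
Numerically: ≈ 131.16667.
(This is only a lower bound; the true E[α(G)] may be larger.)

E[α(G)] ≥ 787/6 ≈ 131.16667.


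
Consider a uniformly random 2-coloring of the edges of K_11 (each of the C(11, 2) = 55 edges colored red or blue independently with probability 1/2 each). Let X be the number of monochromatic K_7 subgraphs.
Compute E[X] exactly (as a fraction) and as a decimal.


Let X = Σ_S X_S over the C(11, 7) = 330 subsets S of size 7, where X_S = 1 if the K_7 on S is monochromatic.
For a fixed S, the K_7 on S has C(7, 2) = 21 edges. P[all 21 edges red] = (1/2)^21, and likewise for blue, so P[monochromatic] = 2·(1/2)^21 = 2^{1 − 21} = 1/1048576.
By linearity of expectation: E[X] = C(11, 7) · 2^{1 − 21} = 330 · 1/1048576 = 165/524288.
Numerically: E[X] ≈ 0.00031.

E[X] = C(11,7)·2^(1−C(7,2)) = 165/524288 ≈ 0.00031.


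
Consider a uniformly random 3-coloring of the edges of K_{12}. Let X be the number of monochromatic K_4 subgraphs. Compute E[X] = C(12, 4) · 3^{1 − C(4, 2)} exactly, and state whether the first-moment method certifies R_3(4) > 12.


E[X] = C(12, 4) · 3^{1 − 6} = 495 · 3^{−5} = 495/243.
As a reduced fraction: E[X] = 55/27 ≈ 2.037.
Is E[X] < 1? NO.
Since E[X] ≥ 1, the first-moment bound is inconclusive at n = 12; it does NOT by itself certify R_3(4) > 12.

E[X] = 55/27 ≈ 2.037; E[X] ≥ 1; first-moment method inconclusive here.


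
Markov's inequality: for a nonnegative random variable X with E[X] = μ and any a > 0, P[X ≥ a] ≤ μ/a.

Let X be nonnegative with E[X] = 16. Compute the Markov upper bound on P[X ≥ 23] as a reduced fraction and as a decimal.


μ = E[X] = 16, a = 23.
Markov: P[X ≥ 23] ≤ μ/a = (16)/23 = 16/23.
Numerically: ≈ 0.696.
(Since a = 23 > μ = 16.000, the bound 16/23 is < 1 and informative.)

P[X ≥ 23] ≤ 16/23 ≈ 0.696.


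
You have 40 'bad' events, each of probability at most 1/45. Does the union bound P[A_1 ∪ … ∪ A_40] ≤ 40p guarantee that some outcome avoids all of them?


Union bound: P[∪_{i=1}^{40} A_i] ≤ Σ_i P[A_i] ≤ 40·p = 40·(1/45) = 8/9.
Numerically: 8/9 ≈ 0.8889.
Is 8/9 < 1? YES.
Since P[∪ A_i] ≤ 8/9 < 1, the complement has P[∩ A_i^c] ≥ 1 − 8/9 = 1/9 > 0, so some outcome avoids every A_i.

40·p = 8/9 ≈ 0.8889; existence CERTIFIED by the union bound.


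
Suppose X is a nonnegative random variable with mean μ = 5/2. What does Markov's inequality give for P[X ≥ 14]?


μ = E[X] = 5/2, a = 14.
Markov: P[X ≥ 14] ≤ μ/a = (5/2)/14 = 5/28.
Numerically: ≈ 0.179.
(Since a = 14 > μ = 2.500, the bound 5/28 is < 1 and informative.)

P[X ≥ 14] ≤ 5/28 ≈ 0.179.


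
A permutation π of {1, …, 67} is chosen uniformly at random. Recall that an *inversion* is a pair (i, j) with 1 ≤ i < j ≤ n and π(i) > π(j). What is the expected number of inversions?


Write X = Σ X_I over the C(67, 2) = 2211 pairs i < j, with X_I the indicator of one inversion.
There are 2211 indicators.
For each fixed pair i < j, the values π(i) and π(j) are two distinct elements of {1, …, 67} in uniformly random order; by symmetry P[π(i) > π(j)] = 1/2.
By linearity: E[X] = 2211 · (1/2) = C(67, 2) · (1/2) = 2211/2 = 2211/2 ≈ 1105.50000.

E[X] = 2211/2 = 1105.50000.


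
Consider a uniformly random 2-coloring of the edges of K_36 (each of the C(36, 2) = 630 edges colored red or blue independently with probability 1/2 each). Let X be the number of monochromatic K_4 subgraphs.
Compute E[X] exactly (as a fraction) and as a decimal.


Let X = Σ_S X_S over the C(36, 4) = 58905 subsets S of size 4, where X_S = 1 if the K_4 on S is monochromatic.
For a fixed S, the K_4 on S has C(4, 2) = 6 edges. P[all 6 edges red] = (1/2)^6, and likewise for blue, so P[monochromatic] = 2·(1/2)^6 = 2^{1 − 6} = 1/32.
By linearity of expectation: E[X] = C(36, 4) · 2^{1 − 6} = 58905 · 1/32 = 58905/32.
Numerically: E[X] ≈ 1840.7812.

E[X] = C(36,4)·2^(1−C(4,2)) = 58905/32 ≈ 1840.7812.


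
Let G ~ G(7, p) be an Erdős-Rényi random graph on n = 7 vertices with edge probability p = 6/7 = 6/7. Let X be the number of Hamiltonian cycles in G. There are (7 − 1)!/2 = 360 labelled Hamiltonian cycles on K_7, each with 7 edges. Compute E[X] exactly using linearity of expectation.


K_7 has (7 − 1)!/2 = 360 labelled Hamiltonian cycles.
For each such Hamiltonian cycle H, let X_H = 1 if all 7 edges of H are present in G. Then P[X_H = 1] = p^{7} = (6/7)^{7} = 279936/823543.
By linearity of expectation: E[X] = Σ_H E[X_H] = 360 · p^{7} = 360 · 279936/823543 = 100776960/823543.
Numerically: E[X] ≈ 122.

E[X] = 360 · (6/7)^{7} = 100776960/823543 ≈ 122.


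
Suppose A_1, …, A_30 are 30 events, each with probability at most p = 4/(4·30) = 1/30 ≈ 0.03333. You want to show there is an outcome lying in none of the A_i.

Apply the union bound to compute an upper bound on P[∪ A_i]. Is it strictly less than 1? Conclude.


Union bound: P[∪_{i=1}^{30} A_i] ≤ Σ_i P[A_i] ≤ 30·p = 30·(1/30) = 1.
Numerically: 1 ≈ 1.00000.
Is 1 < 1? NO.
Since the bound 1 is ≥ 1, the union bound is uninformative here; it does NOT by itself certify existence.

30·p = 1 ≈ 1.00000; existence NOT certified by the union bound.


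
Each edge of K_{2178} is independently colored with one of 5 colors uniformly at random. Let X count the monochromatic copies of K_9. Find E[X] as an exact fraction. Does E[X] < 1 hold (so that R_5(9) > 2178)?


E[X] = C(2178, 9) · 5^{1 − 36} = 2989303896287203303608800 · 5^{−35} = 2989303896287203303608800/2910383045673370361328125.
As a reduced fraction: E[X] = 119572155851488132144352/116415321826934814453125 ≈ 1.0271170.
Is E[X] < 1? NO.
Since E[X] ≥ 1, the first-moment bound is inconclusive at n = 2178; it does NOT by itself certify R_5(9) > 2178.

E[X] = 119572155851488132144352/116415321826934814453125 ≈ 1.0271170; E[X] ≥ 1; first-moment method inconclusive here.


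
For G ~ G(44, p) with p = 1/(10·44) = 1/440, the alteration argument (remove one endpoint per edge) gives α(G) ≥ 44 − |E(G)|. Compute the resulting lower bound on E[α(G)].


E[|E(G)|] = C(44, 2)·p = 946 · (1/440) = 43/20.
E[α(G)] ≥ n − E[|E(G)|] = 44 − 43/20 = 837/20.
Numerically: ≈ 41.850.
(This is only a lower bound; the true E[α(G)] may be larger.)

E[α(G)] ≥ 837/20 ≈ 41.850.


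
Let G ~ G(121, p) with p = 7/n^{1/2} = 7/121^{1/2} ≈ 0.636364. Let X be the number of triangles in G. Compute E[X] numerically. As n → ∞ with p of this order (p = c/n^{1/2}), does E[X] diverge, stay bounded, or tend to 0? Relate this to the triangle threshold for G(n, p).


Number of potential triangles: C(121, 3) = 287980.
Each occurs with probability p³ ≈ (0.636364)³ ≈ 2.57700977e-01.
By linearity: E[X] = C(121, 3)·p³ ≈ 287980 · 2.57700977e-01 ≈ 74212.727273.
Since α = 1/2 < 1, p = c/n^{1/2} ≫ 1/n is above the triangle threshold p ~ 1/n. Asymptotically E[X] ~ (c³/6)·n^{3(1−α)} = (7³/6)·n^{1.5} → ∞; triangles are abundant w.h.p.

E[X] ≈ 74212.727273; in regime p = Θ(1/n^{1/2}) E[X] diverges (above the triangle threshold p ~ 1/n).


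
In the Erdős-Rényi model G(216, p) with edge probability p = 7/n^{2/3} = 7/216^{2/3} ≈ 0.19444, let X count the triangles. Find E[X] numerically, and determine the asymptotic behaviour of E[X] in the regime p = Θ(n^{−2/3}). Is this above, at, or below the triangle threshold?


Number of potential triangles: C(216, 3) = 1656360.
Each occurs with probability p³ ≈ (0.19444)³ ≈ 7.3516804e-03.
By linearity: E[X] = C(216, 3)·p³ ≈ 1656360 · 7.3516804e-03 ≈ 12177.02932.
Since α = 2/3 < 1, p = c/n^{2/3} ≫ 1/n is above the triangle threshold p ~ 1/n. Asymptotically E[X] ~ (c³/6)·n^{3(1−α)} = (7³/6)·n^{1} → ∞; triangles are abundant w.h.p.

E[X] ≈ 12177.02932; in regime p = Θ(1/n^{2/3}) E[X] diverges (above the triangle threshold p ~ 1/n).


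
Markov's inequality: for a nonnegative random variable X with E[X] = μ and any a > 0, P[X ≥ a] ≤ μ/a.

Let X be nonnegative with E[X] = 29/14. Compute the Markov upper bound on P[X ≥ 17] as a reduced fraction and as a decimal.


μ = E[X] = 29/14, a = 17.
Markov: P[X ≥ 17] ≤ μ/a = (29/14)/17 = 29/238.
Numerically: ≈ 0.122.
(Since a = 17 > μ = 2.071, the bound 29/238 is < 1 and informative.)

P[X ≥ 17] ≤ 29/238 ≈ 0.122.


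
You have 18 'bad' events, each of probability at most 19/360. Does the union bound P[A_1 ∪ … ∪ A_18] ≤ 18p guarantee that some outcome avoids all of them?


Union bound: P[∪_{i=1}^{18} A_i] ≤ Σ_i P[A_i] ≤ 18·p = 18·(19/360) = 19/20.
Numerically: 19/20 ≈ 0.9500000.
Is 19/20 < 1? YES.
Since P[∪ A_i] ≤ 19/20 < 1, the complement has P[∩ A_i^c] ≥ 1 − 19/20 = 1/20 > 0, so some outcome avoids every A_i.

18·p = 19/20 ≈ 0.9500000; existence CERTIFIED by the union bound.


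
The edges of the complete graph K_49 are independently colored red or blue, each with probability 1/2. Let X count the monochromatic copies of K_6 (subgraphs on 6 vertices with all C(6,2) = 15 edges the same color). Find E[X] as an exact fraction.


Let X = Σ_S X_S over the C(49, 6) = 13983816 subsets S of size 6, where X_S = 1 if the K_6 on S is monochromatic.
For a fixed S, the K_6 on S has C(6, 2) = 15 edges. P[all 15 edges red] = (1/2)^15, and likewise for blue, so P[monochromatic] = 2·(1/2)^15 = 2^{1 − 15} = 1/16384.
Summing: E[X] = C(49, 6) · 2^{1 − 15} = 13983816 · 1/16384 = 1747977/2048.
Numerically: E[X] ≈ 853.50439.

E[X] = C(49,6)·2^(1−C(6,2)) = 1747977/2048 ≈ 853.50439.


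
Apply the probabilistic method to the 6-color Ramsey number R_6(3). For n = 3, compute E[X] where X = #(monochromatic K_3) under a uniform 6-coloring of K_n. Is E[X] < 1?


E[X] = C(3, 3) · 6^{1 − 3} = 1 · 6^{−2} = 1/36.
As a reduced fraction: E[X] = 1/36 ≈ 0.028.
Is E[X] < 1? YES.
Since E[X] < 1, there exists a 6-coloring of K_{3} with no monochromatic K_3; hence R_6(3) > 3.

E[X] = 1/36 ≈ 0.028; E[X] < 1, so R_6(3) > 3.


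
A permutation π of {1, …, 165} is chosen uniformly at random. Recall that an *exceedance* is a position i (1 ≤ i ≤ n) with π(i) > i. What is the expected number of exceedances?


Write X = Σ_{i=1}^{165} X_i, where X_i = 1_{π(i) > i}.
For each fixed i, π(i) is uniform over {1, …, 165} (marginal of a uniform permutation), so P[π(i) > i] = (n − i)/n. Summing: Σ_{i=1}^{165} (n − i)/n = (0 + 1 + … + 164)/165 = 165(165 − 1)/(2·165) = (165 − 1)/2.
Hence E[X] = Σ_{i=1}^{165} (165 − i)/165 = 82 ≈ 82.00000.

E[X] = 82 = 82.00000.


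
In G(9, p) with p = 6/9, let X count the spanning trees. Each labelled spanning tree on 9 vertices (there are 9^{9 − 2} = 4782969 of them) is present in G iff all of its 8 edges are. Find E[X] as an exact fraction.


K_9 has 9^{9 − 2} = 4782969 labelled spanning trees.
For each such spanning tree H, let X_H = 1 if all 8 edges of H are present in G. Then P[X_H = 1] = p^{8} = (2/3)^{8} = 256/6561.
Summing the indicators: E[X] = Σ_H E[X_H] = 4782969 · p^{8} = 4782969 · 256/6561 = 186624.
Numerically: E[X] ≈ 1.87e+05.

E[X] = 4782969 · (2/3)^{8} = 186624 ≈ 1.87e+05.


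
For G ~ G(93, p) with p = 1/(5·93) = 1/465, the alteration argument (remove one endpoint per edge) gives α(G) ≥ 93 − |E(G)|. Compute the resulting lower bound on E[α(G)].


E[|E(G)|] = C(93, 2)·p = 4278 · (1/465) = 46/5.
E[α(G)] ≥ n − E[|E(G)|] = 93 − 46/5 = 419/5.
Numerically: ≈ 83.8000.
(This is only a lower bound; the true E[α(G)] may be larger.)

E[α(G)] ≥ 419/5 ≈ 83.8000.


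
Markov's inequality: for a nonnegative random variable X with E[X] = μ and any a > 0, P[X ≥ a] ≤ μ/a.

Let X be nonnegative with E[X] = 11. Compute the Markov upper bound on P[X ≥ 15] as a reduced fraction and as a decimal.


μ = E[X] = 11, a = 15.
Markov: P[X ≥ 15] ≤ μ/a = (11)/15 = 11/15.
Numerically: ≈ 0.733.
(Since a = 15 > μ = 11.000, the bound 11/15 is < 1 and informative.)

P[X ≥ 15] ≤ 11/15 ≈ 0.733.


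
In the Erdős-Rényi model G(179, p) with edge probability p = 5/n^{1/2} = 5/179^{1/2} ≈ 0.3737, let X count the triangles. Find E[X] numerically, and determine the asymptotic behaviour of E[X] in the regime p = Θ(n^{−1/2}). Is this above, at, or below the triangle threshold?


Number of potential triangles: C(179, 3) = 939929.
Each occurs with probability p³ ≈ (0.3737)³ ≈ 5.219519e-02.
By linearity: E[X] = C(179, 3)·p³ ≈ 939929 · 5.219519e-02 ≈ 49059.7709.
Since α = 1/2 < 1, p = c/n^{1/2} ≫ 1/n is above the triangle threshold p ~ 1/n. Asymptotically E[X] ~ (c³/6)·n^{3(1−α)} = (5³/6)·n^{1.5} → ∞; triangles are abundant w.h.p.

E[X] ≈ 49059.7709; in regime p = Θ(1/n^{1/2}) E[X] diverges (above the triangle threshold p ~ 1/n).


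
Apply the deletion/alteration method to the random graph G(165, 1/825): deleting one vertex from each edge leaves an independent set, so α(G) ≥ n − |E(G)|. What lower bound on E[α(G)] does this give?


E[|E(G)|] = C(165, 2)·p = 13530 · (1/825) = 82/5.
E[α(G)] ≥ n − E[|E(G)|] = 165 − 82/5 = 743/5.
Numerically: ≈ 148.60000.
(This is only a lower bound; the true E[α(G)] may be larger.)

E[α(G)] ≥ 743/5 ≈ 148.60000.


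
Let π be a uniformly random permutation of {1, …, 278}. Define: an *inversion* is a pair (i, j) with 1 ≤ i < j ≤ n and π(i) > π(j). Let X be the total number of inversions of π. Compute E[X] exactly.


Write X = Σ X_I over the C(278, 2) = 38503 pairs i < j, with X_I the indicator of one inversion.
There are 38503 indicators.
For each fixed pair i < j, the values π(i) and π(j) are two distinct elements of {1, …, 278} in uniformly random order; by symmetry P[π(i) > π(j)] = 1/2.
By linearity: E[X] = 38503 · (1/2) = C(278, 2) · (1/2) = 38503/2 = 38503/2 ≈ 19251.5000.

E[X] = 38503/2 = 19251.5000.


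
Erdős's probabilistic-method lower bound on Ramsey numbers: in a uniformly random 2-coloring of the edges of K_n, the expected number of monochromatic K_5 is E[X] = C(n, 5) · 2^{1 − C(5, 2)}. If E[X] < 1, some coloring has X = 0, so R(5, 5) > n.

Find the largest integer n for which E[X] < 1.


We need C(n, 5) · 2^{1 − 10} < 1, i.e. C(n, 5) < 2^{10 − 1} = 512.
Check values of n near the boundary:
  n = 7: C(7, 5) = 21; 21 < 512? YES
  n = 8: C(8, 5) = 56; 56 < 512? YES
  n = 9: C(9, 5) = 126; 126 < 512? YES
  n = 10: C(10, 5) = 252; 252 < 512? YES
  n = 11: C(11, 5) = 462; 462 < 512? YES
  n = 12: C(12, 5) = 792; 792 < 512? NO
  n = 13: C(13, 5) = 1287; 1287 < 512? NO
  n = 14: C(14, 5) = 2002; 2002 < 512? NO
The largest n with C(n, 5) < 512 is n = 11 (where E[X] = 231/256 ≈ 0.9023). Hence R(5, 5) > 11, i.e. R(5, 5) ≥ 12.

Largest n = 11; hence R(5, 5) > 11.


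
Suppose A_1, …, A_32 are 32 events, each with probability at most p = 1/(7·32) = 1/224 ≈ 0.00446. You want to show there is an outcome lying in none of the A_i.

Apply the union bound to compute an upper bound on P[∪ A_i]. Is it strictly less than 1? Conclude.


Union bound: P[∪_{i=1}^{32} A_i] ≤ Σ_i P[A_i] ≤ 32·p = 32·(1/224) = 1/7.
Numerically: 1/7 ≈ 0.14286.
Is 1/7 < 1? YES.
Since P[∪ A_i] ≤ 1/7 < 1, the complement has P[∩ A_i^c] ≥ 1 − 1/7 = 6/7 > 0, so some outcome avoids every A_i.

32·p = 1/7 ≈ 0.14286; existence CERTIFIED by the union bound.


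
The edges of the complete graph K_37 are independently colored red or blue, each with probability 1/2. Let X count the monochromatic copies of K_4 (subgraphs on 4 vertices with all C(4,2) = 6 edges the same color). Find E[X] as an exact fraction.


Let X = Σ_S X_S over the C(37, 4) = 66045 subsets S of size 4, where X_S = 1 if the K_4 on S is monochromatic.
For a fixed S, the K_4 on S has C(4, 2) = 6 edges. P[all 6 edges red] = (1/2)^6, and likewise for blue, so P[monochromatic] = 2·(1/2)^6 = 2^{1 − 6} = 1/32.
Summing: E[X] = C(37, 4) · 2^{1 − 6} = 66045 · 1/32 = 66045/32.
Numerically: E[X] ≈ 2063.906.

E[X] = C(37,4)·2^(1−C(4,2)) = 66045/32 ≈ 2063.906.


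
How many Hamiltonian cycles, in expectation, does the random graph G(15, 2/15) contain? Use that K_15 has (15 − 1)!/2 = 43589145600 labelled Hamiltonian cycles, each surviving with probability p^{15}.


K_15 has (15 − 1)!/2 = 43589145600 labelled Hamiltonian cycles.
For each such Hamiltonian cycle H, let X_H = 1 if all 15 edges of H are present in G. Then P[X_H = 1] = p^{15} = (2/15)^{15} = 32768/437893890380859375.
By linearity of expectation: E[X] = Σ_H E[X_H] = 43589145600 · p^{15} = 43589145600 · 32768/437893890380859375 = 235115905024/72081298828125.
Numerically: E[X] ≈ 0.0032618.

E[X] = 43589145600 · (2/15)^{15} = 235115905024/72081298828125 ≈ 0.0032618.


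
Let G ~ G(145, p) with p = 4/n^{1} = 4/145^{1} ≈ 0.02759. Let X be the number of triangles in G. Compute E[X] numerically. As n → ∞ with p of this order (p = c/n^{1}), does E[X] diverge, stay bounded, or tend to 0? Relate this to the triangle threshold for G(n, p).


Number of potential triangles: C(145, 3) = 497640.
Each occurs with probability p³ ≈ (0.02759)³ ≈ 2.099307e-05.
By linearity: E[X] = C(145, 3)·p³ ≈ 497640 · 2.099307e-05 ≈ 10.4470.
Here α = 1, so p = 4/n is exactly at the triangle threshold p ~ 1/n. Asymptotically E[X] → c³/6 = 4³/6 = 32/3 ≈ 10.6667, a bounded constant. In this regime the triangle count is asymptotically Poisson(c³/6).

E[X] ≈ 10.4470; in regime p = Θ(1/n^{1}) E[X] stays bounded (at the triangle threshold p ~ 1/n).


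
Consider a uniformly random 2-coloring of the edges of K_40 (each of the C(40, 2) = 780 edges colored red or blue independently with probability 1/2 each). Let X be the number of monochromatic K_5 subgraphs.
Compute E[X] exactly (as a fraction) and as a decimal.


Let X = Σ_S X_S over the C(40, 5) = 658008 subsets S of size 5, where X_S = 1 if the K_5 on S is monochromatic.
For a fixed S, the K_5 on S has C(5, 2) = 10 edges. P[all 10 edges red] = (1/2)^10, and likewise for blue, so P[monochromatic] = 2·(1/2)^10 = 2^{1 − 10} = 1/512.
Summing: E[X] = C(40, 5) · 2^{1 − 10} = 658008 · 1/512 = 82251/64.
Numerically: E[X] ≈ 1285.1719.

E[X] = C(40,5)·2^(1−C(5,2)) = 82251/64 ≈ 1285.1719.


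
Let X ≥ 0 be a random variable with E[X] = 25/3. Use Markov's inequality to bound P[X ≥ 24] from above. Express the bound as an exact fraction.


μ = E[X] = 25/3, a = 24.
Markov: P[X ≥ 24] ≤ μ/a = (25/3)/24 = 25/72.
Numerically: ≈ 0.3472.
(Since a = 24 > μ = 8.3333, the bound 25/72 is < 1 and informative.)

P[X ≥ 24] ≤ 25/72 ≈ 0.3472.


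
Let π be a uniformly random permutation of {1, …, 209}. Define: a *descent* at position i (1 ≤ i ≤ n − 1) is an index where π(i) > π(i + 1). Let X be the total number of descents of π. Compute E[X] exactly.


Write X = Σ X_I over i = 1, …, 208, with X_I the indicator of one descent.
There are 208 indicators.
For each fixed i, the pair (π(i), π(i+1)) is a uniformly random ordered pair of distinct values from {1, …, 209}; by symmetry P[π(i) > π(i+1)] = 1/2.
By linearity: E[X] = 208 · (1/2) = (209 − 1) · (1/2) = 104 ≈ 104.000.

E[X] = 104 = 104.000.


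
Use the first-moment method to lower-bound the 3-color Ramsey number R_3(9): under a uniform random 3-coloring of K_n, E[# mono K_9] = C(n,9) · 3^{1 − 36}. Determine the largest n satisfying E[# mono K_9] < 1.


We need C(n, 9) · 3^{1 − 36} < 1, i.e. C(n, 9) < 3^{36 − 1} = 50031545098999707.
Check values of n near the boundary:
  n = 296: C(296, 9) = 42513789098994080; 42513789098994080 < 50031545098999707? YES
  n = 297: C(297, 9) = 43842345008337645; 43842345008337645 < 50031545098999707? YES
  n = 298: C(298, 9) = 45207677551849890; 45207677551849890 < 50031545098999707? YES
  n = 299: C(299, 9) = 46610674441390059; 46610674441390059 < 50031545098999707? YES
  n = 300: C(300, 9) = 48052241692154700; 48052241692154700 < 50031545098999707? YES
  n = 301: C(301, 9) = 49533303936090975; 49533303936090975 < 50031545098999707? YES
  n = 302: C(302, 9) = 51054804739588650; 51054804739588650 < 50031545098999707? NO
  n = 303: C(303, 9) = 52617706925494425; 52617706925494425 < 50031545098999707? NO
  n = 304: C(304, 9) = 54222992899492560; 54222992899492560 < 50031545098999707? NO
The largest n with C(n, 9) < 50031545098999707 is n = 301 (where E[X] = 16511101312030325/16677181699666569 ≈ 0.9900). Hence R_3(9) > 301, i.e. R_3(9) ≥ 302.

Largest n = 301; hence R_3(9) > 301.


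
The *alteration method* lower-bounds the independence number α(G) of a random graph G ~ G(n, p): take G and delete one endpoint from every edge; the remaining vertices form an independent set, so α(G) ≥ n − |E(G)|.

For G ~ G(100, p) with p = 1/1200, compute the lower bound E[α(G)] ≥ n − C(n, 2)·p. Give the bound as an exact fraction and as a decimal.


E[|E(G)|] = C(100, 2)·p = 4950 · (1/1200) = 33/8.
E[α(G)] ≥ n − E[|E(G)|] = 100 − 33/8 = 767/8.
Numerically: ≈ 95.8750.
(This is only a lower bound; the true E[α(G)] may be larger.)

E[α(G)] ≥ 767/8 ≈ 95.8750.


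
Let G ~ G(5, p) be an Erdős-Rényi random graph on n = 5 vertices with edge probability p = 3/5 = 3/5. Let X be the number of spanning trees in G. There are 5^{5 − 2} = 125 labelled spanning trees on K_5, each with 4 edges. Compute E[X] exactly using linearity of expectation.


K_5 has 5^{5 − 2} = 125 labelled spanning trees.
For each such spanning tree H, let X_H = 1 if all 4 edges of H are present in G. Then P[X_H = 1] = p^{4} = (3/5)^{4} = 81/625.
By linearity: E[X] = Σ_H E[X_H] = 125 · p^{4} = 125 · 81/625 = 81/5.
Numerically: E[X] ≈ 16.2.

E[X] = 125 · (3/5)^{4} = 81/5 ≈ 16.2.


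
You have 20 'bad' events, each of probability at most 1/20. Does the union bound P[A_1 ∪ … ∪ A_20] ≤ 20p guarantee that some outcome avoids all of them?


Union bound: P[∪_{i=1}^{20} A_i] ≤ Σ_i P[A_i] ≤ 20·p = 20·(1/20) = 1.
Numerically: 1 ≈ 1.000000.
Is 1 < 1? NO.
Since the bound 1 is ≥ 1, the union bound is uninformative here; it does NOT by itself certify existence.

20·p = 1 ≈ 1.000000; existence NOT certified by the union bound.


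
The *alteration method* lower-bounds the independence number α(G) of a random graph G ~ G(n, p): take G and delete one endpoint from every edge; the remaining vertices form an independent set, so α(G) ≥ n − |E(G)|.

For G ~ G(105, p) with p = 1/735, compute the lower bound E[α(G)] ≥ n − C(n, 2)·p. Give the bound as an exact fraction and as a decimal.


E[|E(G)|] = C(105, 2)·p = 5460 · (1/735) = 52/7.
E[α(G)] ≥ n − E[|E(G)|] = 105 − 52/7 = 683/7.
Numerically: ≈ 97.571429.
(This is only a lower bound; the true E[α(G)] may be larger.)

E[α(G)] ≥ 683/7 ≈ 97.571429.


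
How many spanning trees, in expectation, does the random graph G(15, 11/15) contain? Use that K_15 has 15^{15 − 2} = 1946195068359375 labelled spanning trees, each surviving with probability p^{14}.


K_15 has 15^{15 − 2} = 1946195068359375 labelled spanning trees.
For each such spanning tree H, let X_H = 1 if all 14 edges of H are present in G. Then P[X_H = 1] = p^{14} = (11/15)^{14} = 379749833583241/29192926025390625.
By linearity of expectation: E[X] = Σ_H E[X_H] = 1946195068359375 · p^{14} = 1946195068359375 · 379749833583241/29192926025390625 = 379749833583241/15.
Numerically: E[X] ≈ 2.53e+13.

E[X] = 1946195068359375 · (11/15)^{14} = 379749833583241/15 ≈ 2.53e+13.


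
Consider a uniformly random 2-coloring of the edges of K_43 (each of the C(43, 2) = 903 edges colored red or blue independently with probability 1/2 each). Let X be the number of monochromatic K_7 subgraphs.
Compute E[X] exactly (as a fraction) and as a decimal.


Let X = Σ_S X_S over the C(43, 7) = 32224114 subsets S of size 7, where X_S = 1 if the K_7 on S is monochromatic.
For a fixed S, the K_7 on S has C(7, 2) = 21 edges. P[all 21 edges red] = (1/2)^21, and likewise for blue, so P[monochromatic] = 2·(1/2)^21 = 2^{1 − 21} = 1/1048576.
Summing: E[X] = C(43, 7) · 2^{1 − 21} = 32224114 · 1/1048576 = 16112057/524288.
Numerically: E[X] ≈ 30.7313.

E[X] = C(43,7)·2^(1−C(7,2)) = 16112057/524288 ≈ 30.7313.


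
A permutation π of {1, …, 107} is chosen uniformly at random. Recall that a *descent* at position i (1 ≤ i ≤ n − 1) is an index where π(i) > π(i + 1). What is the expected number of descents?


Write X = Σ X_I over i = 1, …, 106, with X_I the indicator of one descent.
There are 106 indicators.
For each fixed i, the pair (π(i), π(i+1)) is a uniformly random ordered pair of distinct values from {1, …, 107}; by symmetry P[π(i) > π(i+1)] = 1/2.
By linearity: E[X] = 106 · (1/2) = (107 − 1) · (1/2) = 53 ≈ 53.00000.

E[X] = 53 = 53.00000.


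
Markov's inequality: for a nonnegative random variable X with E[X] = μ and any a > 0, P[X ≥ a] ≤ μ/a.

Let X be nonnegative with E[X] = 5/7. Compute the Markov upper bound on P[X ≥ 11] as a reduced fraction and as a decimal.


μ = E[X] = 5/7, a = 11.
Markov: P[X ≥ 11] ≤ μ/a = (5/7)/11 = 5/77.
Numerically: ≈ 0.064935.
(Since a = 11 > μ = 0.714286, the bound 5/77 is < 1 and informative.)

P[X ≥ 11] ≤ 5/77 ≈ 0.064935.


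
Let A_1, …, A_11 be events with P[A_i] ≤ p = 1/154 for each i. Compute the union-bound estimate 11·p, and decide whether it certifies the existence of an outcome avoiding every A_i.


Union bound: P[∪_{i=1}^{11} A_i] ≤ Σ_i P[A_i] ≤ 11·p = 11·(1/154) = 1/14.
Numerically: 1/14 ≈ 0.07143.
Is 1/14 < 1? YES.
Since P[∪ A_i] ≤ 1/14 < 1, the complement has P[∩ A_i^c] ≥ 1 − 1/14 = 13/14 > 0, so some outcome avoids every A_i.

11·p = 1/14 ≈ 0.07143; existence CERTIFIED by the union bound.


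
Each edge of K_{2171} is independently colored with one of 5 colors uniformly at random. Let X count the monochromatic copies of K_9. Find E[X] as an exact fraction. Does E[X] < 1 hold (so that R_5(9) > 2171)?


E[X] = C(2171, 9) · 5^{1 − 36} = 2903784578674959601827205 · 5^{−35} = 2903784578674959601827205/2910383045673370361328125.
As a reduced fraction: E[X] = 580756915734991920365441/582076609134674072265625 ≈ 0.9977328.
Is E[X] < 1? YES.
Since E[X] < 1, there exists a 5-coloring of K_{2171} with no monochromatic K_9; hence R_5(9) > 2171.

E[X] = 580756915734991920365441/582076609134674072265625 ≈ 0.9977328; E[X] < 1, so R_5(9) > 2171.


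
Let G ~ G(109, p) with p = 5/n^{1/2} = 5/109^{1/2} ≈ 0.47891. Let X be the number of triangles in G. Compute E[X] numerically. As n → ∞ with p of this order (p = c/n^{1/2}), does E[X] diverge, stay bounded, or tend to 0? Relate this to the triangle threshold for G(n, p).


Number of potential triangles: C(109, 3) = 209934.
Each occurs with probability p³ ≈ (0.47891)³ ≈ 1.0984246e-01.
By linearity: E[X] = C(109, 3)·p³ ≈ 209934 · 1.0984246e-01 ≈ 23059.66782.
Since α = 1/2 < 1, p = c/n^{1/2} ≫ 1/n is above the triangle threshold p ~ 1/n. Asymptotically E[X] ~ (c³/6)·n^{3(1−α)} = (5³/6)·n^{1.5} → ∞; triangles are abundant w.h.p.

E[X] ≈ 23059.66782; in regime p = Θ(1/n^{1/2}) E[X] diverges (above the triangle threshold p ~ 1/n).


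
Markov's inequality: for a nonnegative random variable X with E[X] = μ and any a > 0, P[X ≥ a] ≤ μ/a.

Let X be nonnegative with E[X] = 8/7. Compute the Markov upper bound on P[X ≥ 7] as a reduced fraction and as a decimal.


μ = E[X] = 8/7, a = 7.
Markov: P[X ≥ 7] ≤ μ/a = (8/7)/7 = 8/49.
Numerically: ≈ 0.1633.
(Since a = 7 > μ = 1.1429, the bound 8/49 is < 1 and informative.)

P[X ≥ 7] ≤ 8/49 ≈ 0.1633.


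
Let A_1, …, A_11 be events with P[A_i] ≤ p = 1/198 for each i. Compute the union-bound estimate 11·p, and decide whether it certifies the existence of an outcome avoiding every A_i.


Union bound: P[∪_{i=1}^{11} A_i] ≤ Σ_i P[A_i] ≤ 11·p = 11·(1/198) = 1/18.
Numerically: 1/18 ≈ 0.0556.
Is 1/18 < 1? YES.
Since P[∪ A_i] ≤ 1/18 < 1, the complement has P[∩ A_i^c] ≥ 1 − 1/18 = 17/18 > 0, so some outcome avoids every A_i.

11·p = 1/18 ≈ 0.0556; existence CERTIFIED by the union bound.


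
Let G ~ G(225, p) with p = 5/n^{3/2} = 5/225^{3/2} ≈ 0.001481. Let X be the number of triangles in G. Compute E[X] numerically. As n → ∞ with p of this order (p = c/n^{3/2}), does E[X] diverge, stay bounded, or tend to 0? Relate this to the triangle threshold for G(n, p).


Number of potential triangles: C(225, 3) = 1873200.
Each occurs with probability p³ ≈ (0.001481)³ ≈ 3.251537e-09.
By linearity: E[X] = C(225, 3)·p³ ≈ 1873200 · 3.251537e-09 ≈ 0.0061.
Since α = 3/2 > 1, p = c/n^{3/2} = o(1/n) is below the triangle threshold p ~ 1/n. Asymptotically E[X] ~ (c³/6)·n^{3(1−α)} = (5³/6)·n^{-1.5} → 0, so by Markov's inequality G has no triangles w.h.p.

E[X] ≈ 0.0061; in regime p = Θ(1/n^{3/2}) E[X] tends to 0 (below the triangle threshold p ~ 1/n).


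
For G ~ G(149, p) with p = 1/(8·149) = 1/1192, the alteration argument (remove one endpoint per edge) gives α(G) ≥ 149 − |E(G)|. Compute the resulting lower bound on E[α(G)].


E[|E(G)|] = C(149, 2)·p = 11026 · (1/1192) = 37/4.
E[α(G)] ≥ n − E[|E(G)|] = 149 − 37/4 = 559/4.
Numerically: ≈ 139.750000.
(This is only a lower bound; the true E[α(G)] may be larger.)

E[α(G)] ≥ 559/4 ≈ 139.750000.


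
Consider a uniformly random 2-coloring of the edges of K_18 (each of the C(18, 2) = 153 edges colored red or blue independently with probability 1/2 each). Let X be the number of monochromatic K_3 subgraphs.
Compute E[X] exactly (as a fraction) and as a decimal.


Let X = Σ_S X_S over the C(18, 3) = 816 subsets S of size 3, where X_S = 1 if the K_3 on S is monochromatic.
For a fixed S, the K_3 on S has C(3, 2) = 3 edges. P[all 3 edges red] = (1/2)^3, and likewise for blue, so P[monochromatic] = 2·(1/2)^3 = 2^{1 − 3} = 1/4.
Summing: E[X] = C(18, 3) · 2^{1 − 3} = 816 · 1/4 = 204.
Numerically: E[X] ≈ 204.00000.

E[X] = C(18,3)·2^(1−C(3,2)) = 204 ≈ 204.00000.


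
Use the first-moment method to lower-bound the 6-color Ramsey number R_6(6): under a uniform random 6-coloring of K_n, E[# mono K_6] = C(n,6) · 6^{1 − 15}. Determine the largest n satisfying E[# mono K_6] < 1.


We need C(n, 6) · 6^{1 − 15} < 1, i.e. C(n, 6) < 6^{15 − 1} = 78364164096.
Check values of n near the boundary:
  n = 194: C(194, 6) = 68482017072; 68482017072 < 78364164096? YES
  n = 195: C(195, 6) = 70656049360; 70656049360 < 78364164096? YES
  n = 196: C(196, 6) = 72887293024; 72887293024 < 78364164096? YES
  n = 197: C(197, 6) = 75176946208; 75176946208 < 78364164096? YES
  n = 198: C(198, 6) = 77526225777; 77526225777 < 78364164096? YES
  n = 199: C(199, 6) = 79936367511; 79936367511 < 78364164096? NO
  n = 200: C(200, 6) = 82408626300; 82408626300 < 78364164096? NO
  n = 201: C(201, 6) = 84944276340; 84944276340 < 78364164096? NO
The largest n with C(n, 6) < 78364164096 is n = 198 (where E[X] = 25842075259/26121388032 ≈ 0.989). Hence R_6(6) > 198, i.e. R_6(6) ≥ 199.

Largest n = 198; hence R_6(6) > 198.


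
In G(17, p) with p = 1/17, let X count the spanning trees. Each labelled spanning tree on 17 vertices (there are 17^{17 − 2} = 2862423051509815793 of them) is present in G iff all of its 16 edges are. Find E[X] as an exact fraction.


K_17 has 17^{17 − 2} = 2862423051509815793 labelled spanning trees.
For each such spanning tree H, let X_H = 1 if all 16 edges of H are present in G. Then P[X_H = 1] = p^{16} = (1/17)^{16} = 1/48661191875666868481.
By linearity of expectation: E[X] = Σ_H E[X_H] = 2862423051509815793 · p^{16} = 2862423051509815793 · 1/48661191875666868481 = 1/17.
Numerically: E[X] ≈ 0.058824.

E[X] = 2862423051509815793 · (1/17)^{16} = 1/17 ≈ 0.058824.


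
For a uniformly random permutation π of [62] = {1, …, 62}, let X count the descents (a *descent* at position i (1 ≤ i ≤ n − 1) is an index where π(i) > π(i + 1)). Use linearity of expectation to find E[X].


Write X = Σ X_I over i = 1, …, 61, with X_I the indicator of one descent.
There are 61 indicators.
For each fixed i, the pair (π(i), π(i+1)) is a uniformly random ordered pair of distinct values from {1, …, 62}; by symmetry P[π(i) > π(i+1)] = 1/2.
By linearity: E[X] = 61 · (1/2) = (62 − 1) · (1/2) = 61/2 ≈ 30.50000.

E[X] = 61/2 = 30.50000.


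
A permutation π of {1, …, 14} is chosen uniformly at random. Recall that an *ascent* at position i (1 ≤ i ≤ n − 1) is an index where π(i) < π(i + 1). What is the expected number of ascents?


Write X = Σ X_I over i = 1, …, 13, with X_I the indicator of one ascent.
There are 13 indicators.
For each fixed i, the pair (π(i), π(i+1)) is a uniformly random ordered pair of distinct values from {1, …, 14}; by symmetry P[π(i) < π(i+1)] = 1/2.
By linearity: E[X] = 13 · (1/2) = (14 − 1) · (1/2) = 13/2 ≈ 6.5000.

E[X] = 13/2 = 6.5000.
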